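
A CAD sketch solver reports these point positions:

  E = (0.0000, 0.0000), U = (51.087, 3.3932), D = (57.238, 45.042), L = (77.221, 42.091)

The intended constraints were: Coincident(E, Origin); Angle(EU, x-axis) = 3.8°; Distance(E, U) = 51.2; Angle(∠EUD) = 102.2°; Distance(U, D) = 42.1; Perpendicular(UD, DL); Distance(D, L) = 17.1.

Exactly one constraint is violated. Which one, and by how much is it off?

Distance(D, L) = 17.1 — off by 3.10.

E = (0.00, 0.00) ✓; EU at 3.800° ✓; |EU| = 51.20 ✓; ∠EUD = 102.2° ✓; |UD| = 42.10 ✓; ∠(UD, DL) = 90.00° ✓; |DL| = 20.20 ✗.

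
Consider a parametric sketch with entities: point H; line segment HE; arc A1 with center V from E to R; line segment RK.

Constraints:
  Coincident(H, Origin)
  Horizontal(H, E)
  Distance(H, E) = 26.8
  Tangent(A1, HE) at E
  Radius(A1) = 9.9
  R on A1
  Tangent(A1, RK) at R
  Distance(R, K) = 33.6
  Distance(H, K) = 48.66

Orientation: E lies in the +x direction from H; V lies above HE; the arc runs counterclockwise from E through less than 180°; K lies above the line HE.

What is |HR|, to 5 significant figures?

38.414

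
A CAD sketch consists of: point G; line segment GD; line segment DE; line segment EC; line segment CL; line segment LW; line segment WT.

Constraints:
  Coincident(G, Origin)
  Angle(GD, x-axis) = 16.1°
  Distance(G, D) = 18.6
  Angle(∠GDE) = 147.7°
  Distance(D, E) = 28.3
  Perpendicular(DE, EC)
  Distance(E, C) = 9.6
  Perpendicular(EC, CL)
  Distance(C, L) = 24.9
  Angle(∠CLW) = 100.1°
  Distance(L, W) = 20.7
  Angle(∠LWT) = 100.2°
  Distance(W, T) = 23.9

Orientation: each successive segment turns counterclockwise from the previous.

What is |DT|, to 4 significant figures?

29.26

G is at the origin; GD runs at 16.1° with length 18.6, so D = (17.87, 5.158). ∠GDE = 147.7° gives DE at 48.40° from the x-axis; with |DE| = 28.3, E = (36.66, 26.32). DE ⟂ EC, so EC runs at 138.4°; with |EC| = 9.6, C = (29.48, 32.69). The perpendicularity gives CL at right angles to EC, so CL runs at -131.6°; with |CL| = 24.9, L = (12.95, 14.07). ∠CLW = 100.1° gives LW at -51.70° from the x-axis; with |LW| = 20.7, W = (25.78, -2.171). ∠LWT = 100.2° gives WT at 28.10° from the x-axis; with |WT| = 23.9, T = (46.86, 9.087). Then |DT| = |T − D| = 29.26.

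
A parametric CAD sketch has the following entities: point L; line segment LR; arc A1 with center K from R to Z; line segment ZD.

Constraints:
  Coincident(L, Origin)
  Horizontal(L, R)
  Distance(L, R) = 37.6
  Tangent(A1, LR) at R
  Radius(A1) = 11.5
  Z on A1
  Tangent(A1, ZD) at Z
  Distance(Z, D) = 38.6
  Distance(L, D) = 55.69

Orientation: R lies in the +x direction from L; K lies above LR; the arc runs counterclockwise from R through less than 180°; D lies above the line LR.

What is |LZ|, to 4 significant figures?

50.39

Checks: |LR| = 37.60 ✓; |KZ| = 11.50 ✓; ∠(KZ, ZD) = 90.00° ✓; |ZD| = 38.60 ✓; |LD| = 55.69 ✓.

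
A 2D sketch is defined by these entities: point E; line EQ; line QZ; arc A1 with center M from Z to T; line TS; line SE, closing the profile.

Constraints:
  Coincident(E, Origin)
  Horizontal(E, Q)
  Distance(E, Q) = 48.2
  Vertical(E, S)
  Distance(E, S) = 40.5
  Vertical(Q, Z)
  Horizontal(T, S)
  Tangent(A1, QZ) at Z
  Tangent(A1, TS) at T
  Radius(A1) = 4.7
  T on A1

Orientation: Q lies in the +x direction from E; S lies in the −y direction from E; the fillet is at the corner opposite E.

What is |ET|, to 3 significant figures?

59.4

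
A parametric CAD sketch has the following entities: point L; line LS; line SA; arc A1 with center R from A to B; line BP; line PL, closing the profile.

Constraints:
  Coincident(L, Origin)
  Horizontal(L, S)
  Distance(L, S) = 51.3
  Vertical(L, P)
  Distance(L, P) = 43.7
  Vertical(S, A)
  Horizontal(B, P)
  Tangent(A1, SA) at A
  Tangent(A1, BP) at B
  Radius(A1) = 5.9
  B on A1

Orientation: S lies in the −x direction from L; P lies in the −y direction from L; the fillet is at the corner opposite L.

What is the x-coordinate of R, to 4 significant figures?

-45.40

L is at the origin; L and S share the same y with |LS| = 51.3 and S on the −x side, so S = (-51.30, 0.000). LP is vertical with |LP| = 43.7 and P on the −y side, so P = (0.000, -43.70). The virtual corner opposite L is at (-51.30, -43.70). Since A1 is tangent to SA there, RA ⟂ SA and the tangent condition forces RB to be normal to BP, with radius 5.9, so the center R sits 5.9 in from both sides at R = (-45.40, -37.80). So R.x = -45.40.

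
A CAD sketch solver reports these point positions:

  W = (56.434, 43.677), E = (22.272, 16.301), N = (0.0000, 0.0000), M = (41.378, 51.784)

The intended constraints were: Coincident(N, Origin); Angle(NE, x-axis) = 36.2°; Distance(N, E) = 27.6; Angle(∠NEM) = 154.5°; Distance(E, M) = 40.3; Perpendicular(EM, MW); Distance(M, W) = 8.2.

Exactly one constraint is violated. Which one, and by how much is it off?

Distance(M, W) = 8.2 — off by 8.90.

N = (0.00, 0.00) ✓; NE at 36.20° ✓; |NE| = 27.60 ✓; ∠NEM = 154.5° ✓; |EM| = 40.30 ✓; ∠(EM, MW) = 90.00° ✓; |MW| = 17.10 ✗.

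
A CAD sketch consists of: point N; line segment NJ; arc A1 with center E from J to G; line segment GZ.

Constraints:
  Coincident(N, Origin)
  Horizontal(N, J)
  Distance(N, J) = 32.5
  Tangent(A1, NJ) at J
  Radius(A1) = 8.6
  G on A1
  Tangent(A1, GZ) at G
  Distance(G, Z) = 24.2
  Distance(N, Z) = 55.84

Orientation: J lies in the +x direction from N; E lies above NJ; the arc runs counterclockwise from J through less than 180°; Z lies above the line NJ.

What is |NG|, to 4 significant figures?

41.25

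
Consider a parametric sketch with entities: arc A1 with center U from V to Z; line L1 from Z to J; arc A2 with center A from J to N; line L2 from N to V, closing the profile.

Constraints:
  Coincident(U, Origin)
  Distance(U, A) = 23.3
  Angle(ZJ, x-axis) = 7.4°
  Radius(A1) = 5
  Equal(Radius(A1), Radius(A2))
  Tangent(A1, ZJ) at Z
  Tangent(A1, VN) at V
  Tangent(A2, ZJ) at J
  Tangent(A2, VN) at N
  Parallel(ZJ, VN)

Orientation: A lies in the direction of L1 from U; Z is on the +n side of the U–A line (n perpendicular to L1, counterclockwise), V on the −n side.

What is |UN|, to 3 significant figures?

23.8

The slot axis is L1's direction at 7.4°, so u = (cos 7.4°, sin 7.4°) = (0.992, 0.129) and n = (−sin 7.4°, cos 7.4°) = (-0.129, 0.992). U is at the origin and A lies 23.3 along u from U, so A = 23.3·u = (23.1, 3.00). Tangency of A1 to both parallel lines with radius 5.0 puts Z and V at U ± 5.0·n: Z = (-0.644, 4.96), V = (0.644, -4.96). Equal radii place J and N the same way about A: J = A + 5.0·n = (22.5, 7.96), N = A − 5.0·n = (23.7, -1.96). Then |UN| = |N − U| = 23.8.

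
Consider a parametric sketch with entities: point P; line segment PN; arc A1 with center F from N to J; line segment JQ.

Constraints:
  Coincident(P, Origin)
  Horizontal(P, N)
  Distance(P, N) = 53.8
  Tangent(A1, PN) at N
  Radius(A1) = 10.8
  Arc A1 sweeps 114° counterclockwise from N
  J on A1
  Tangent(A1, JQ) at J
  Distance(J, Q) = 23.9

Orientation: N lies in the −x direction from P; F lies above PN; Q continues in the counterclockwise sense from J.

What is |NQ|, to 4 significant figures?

37.03

P is at the origin; P and N share the same y with |PN| = 53.8 and N on the −x side, so N = (-53.80, 0.000). Tangency of A1 to PN means the radius FN is perpendicular to PN, so F = N + (0, 10.8) = (-53.80, 10.80). On A1, N sits at bearing -90° from F; a 114° counterclockwise sweep puts J at bearing 24°, so J = F + 10.8·(cos 24°, sin 24°) = (-43.93, 15.19). Tangency of A1 to JQ means the radius FJ is perpendicular to JQ, so JQ runs along (−sin 24°, cos 24°); with |JQ| = 23.9, Q = (-53.65, 37.03). Then |NQ| = |Q − N| = 37.03.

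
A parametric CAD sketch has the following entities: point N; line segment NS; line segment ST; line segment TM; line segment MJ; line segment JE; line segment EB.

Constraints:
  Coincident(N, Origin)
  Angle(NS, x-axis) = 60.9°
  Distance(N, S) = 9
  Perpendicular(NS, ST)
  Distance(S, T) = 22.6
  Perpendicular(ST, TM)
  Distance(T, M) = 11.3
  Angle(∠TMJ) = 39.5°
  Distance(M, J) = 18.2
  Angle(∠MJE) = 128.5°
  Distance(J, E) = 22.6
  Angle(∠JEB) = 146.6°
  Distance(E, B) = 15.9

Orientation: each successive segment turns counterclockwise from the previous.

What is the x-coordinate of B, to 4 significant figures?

-1.738

∠MJE = 128.5° gives JE at 72.90° from the x-axis; with |JE| = 22.6, E = (2.725, 37.22). ∠JEB = 146.6° gives EB at 106.3° from the x-axis; with |EB| = 15.9, B = (-1.738, 52.48). So B.x = -1.738.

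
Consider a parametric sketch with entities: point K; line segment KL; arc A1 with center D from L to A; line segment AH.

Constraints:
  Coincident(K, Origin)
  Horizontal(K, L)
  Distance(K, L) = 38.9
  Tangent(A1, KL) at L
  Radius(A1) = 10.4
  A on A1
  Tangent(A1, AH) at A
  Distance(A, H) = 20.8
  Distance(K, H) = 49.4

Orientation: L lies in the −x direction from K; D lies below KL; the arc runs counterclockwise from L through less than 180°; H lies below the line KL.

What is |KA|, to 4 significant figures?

50.26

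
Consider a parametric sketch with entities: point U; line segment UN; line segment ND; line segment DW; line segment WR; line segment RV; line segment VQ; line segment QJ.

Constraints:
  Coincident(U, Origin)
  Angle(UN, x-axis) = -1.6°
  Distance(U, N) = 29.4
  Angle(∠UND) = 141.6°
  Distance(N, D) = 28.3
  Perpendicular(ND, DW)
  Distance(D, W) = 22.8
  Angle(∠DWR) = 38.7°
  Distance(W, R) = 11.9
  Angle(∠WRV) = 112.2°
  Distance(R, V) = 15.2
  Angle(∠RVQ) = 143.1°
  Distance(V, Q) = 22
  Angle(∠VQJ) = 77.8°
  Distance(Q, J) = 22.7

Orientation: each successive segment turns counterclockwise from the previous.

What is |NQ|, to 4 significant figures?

49.13

U is at the origin; UN runs at -1.6° with length 29.4, so N = (29.39, -0.8209). ∠UND = 141.6° gives ND at 36.80° from the x-axis; with |ND| = 28.3, D = (52.05, 16.13). The perpendicularity gives DW at right angles to ND, so DW runs at 126.8°; with |DW| = 22.8, W = (38.39, 34.39). ∠DWR = 38.7° gives WR at -91.90° from the x-axis; with |WR| = 11.9, R = (38.00, 22.49). ∠WRV = 112.2° gives RV at -24.10° from the x-axis; with |RV| = 15.2, V = (51.87, 16.29). ∠RVQ = 143.1° gives VQ at 12.80° from the x-axis; with |VQ| = 22.0, Q = (73.33, 21.16). Then |NQ| = |Q − N| = 49.13.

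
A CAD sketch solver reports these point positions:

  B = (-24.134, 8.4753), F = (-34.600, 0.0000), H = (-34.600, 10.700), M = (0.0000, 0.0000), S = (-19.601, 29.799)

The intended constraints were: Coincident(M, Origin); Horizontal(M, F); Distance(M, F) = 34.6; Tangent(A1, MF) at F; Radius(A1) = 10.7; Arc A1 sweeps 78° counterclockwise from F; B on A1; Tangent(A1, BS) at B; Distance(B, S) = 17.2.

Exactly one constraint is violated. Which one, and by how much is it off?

Distance(B, S) = 17.2 — off by 4.60.

M = (0.00, 0.00) ✓; M.y = 0.00, F.y = 0.00 ✓; |MF| = 34.60 ✓; ∠(HF, FM) = 90.00° ✓; |HF| = 10.70 ✓; bearing(H→B) − bearing(H→F) = 78.00° ✓; |HB| = 10.70 ✓; ∠(HB, BS) = 90.00° ✓; |BS| = 21.80 ✗.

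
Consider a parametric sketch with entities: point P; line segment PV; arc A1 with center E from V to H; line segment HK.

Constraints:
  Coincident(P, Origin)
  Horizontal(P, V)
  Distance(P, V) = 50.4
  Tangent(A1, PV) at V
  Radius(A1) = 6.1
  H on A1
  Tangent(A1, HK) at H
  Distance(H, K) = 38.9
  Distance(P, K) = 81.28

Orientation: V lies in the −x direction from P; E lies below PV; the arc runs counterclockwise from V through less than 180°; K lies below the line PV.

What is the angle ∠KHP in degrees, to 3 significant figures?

116°

Checks: P.y = 0.00, V.y = 0.00 ✓; |EH| = 6.100 ✓; ∠(EH, HK) = 90.00° ✓; |HK| = 38.90 ✓; |PK| = 81.28 ✓.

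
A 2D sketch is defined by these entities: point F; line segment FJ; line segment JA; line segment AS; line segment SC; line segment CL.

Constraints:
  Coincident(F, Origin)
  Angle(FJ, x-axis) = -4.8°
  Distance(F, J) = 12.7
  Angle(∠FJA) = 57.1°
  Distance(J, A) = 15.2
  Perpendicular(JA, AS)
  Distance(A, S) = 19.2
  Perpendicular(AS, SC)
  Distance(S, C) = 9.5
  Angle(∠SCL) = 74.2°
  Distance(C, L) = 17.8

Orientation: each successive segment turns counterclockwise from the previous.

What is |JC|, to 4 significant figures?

20.03

JA is perpendicular to AS, so AS runs at -151.9°; with |AS| = 19.2, S = (-11.44, 3.302). The perpendicularity gives SC at right angles to AS, so SC runs at -61.90°; with |SC| = 9.5, C = (-6.966, -5.078). Then |JC| = |C − J| = 20.03.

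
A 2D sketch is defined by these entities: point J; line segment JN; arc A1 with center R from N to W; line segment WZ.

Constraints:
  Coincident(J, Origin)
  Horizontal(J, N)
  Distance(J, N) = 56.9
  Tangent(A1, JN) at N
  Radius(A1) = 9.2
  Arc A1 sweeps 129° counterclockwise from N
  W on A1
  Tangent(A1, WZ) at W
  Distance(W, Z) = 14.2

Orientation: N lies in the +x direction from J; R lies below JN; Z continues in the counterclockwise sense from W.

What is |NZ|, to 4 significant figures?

26.09

J is at the origin; J and N share the same y with |JN| = 56.9 and N on the +x side, so N = (56.90, 0.000). Tangency of A1 to JN means the radius RN is perpendicular to JN, so R = N + (0, -9.2) = (56.90, -9.200). On A1, N sits at bearing 90° from R; a 129° counterclockwise sweep puts W at bearing 219°, so W = R + 9.2·(cos 219°, sin 219°) = (49.75, -14.99). Tangency of A1 to WZ means the radius RW is perpendicular to WZ, so WZ runs along (−sin 219°, cos 219°); with |WZ| = 14.2, Z = (58.69, -26.03). Then |NZ| = |Z − N| = 26.09.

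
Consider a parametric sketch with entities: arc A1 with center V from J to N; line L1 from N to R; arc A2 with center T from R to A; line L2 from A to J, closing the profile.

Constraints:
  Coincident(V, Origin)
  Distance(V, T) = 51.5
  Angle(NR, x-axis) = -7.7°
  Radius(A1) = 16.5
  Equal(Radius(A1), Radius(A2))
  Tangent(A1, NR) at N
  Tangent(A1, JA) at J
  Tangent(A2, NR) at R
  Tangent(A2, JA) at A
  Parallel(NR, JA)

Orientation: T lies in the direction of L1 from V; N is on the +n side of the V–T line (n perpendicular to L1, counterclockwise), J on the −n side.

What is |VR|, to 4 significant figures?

54.08

The slot axis is L1's direction at -7.7°, so u = (cos -7.7°, sin -7.7°) = (0.9910, -0.1340) and n = (−sin -7.7°, cos -7.7°) = (0.1340, 0.9910). V is at the origin and T lies 51.5 along u from V, so T = 51.5·u = (51.04, -6.900). Tangency of A1 to both parallel lines with radius 16.5 puts N and J at V ± 16.5·n: N = (2.211, 16.35), J = (-2.211, -16.35). Equal radii place R and A the same way about T: R = T + 16.5·n = (53.25, 9.451), A = T − 16.5·n = (48.82, -23.25). Then |VR| = |R − V| = 54.08.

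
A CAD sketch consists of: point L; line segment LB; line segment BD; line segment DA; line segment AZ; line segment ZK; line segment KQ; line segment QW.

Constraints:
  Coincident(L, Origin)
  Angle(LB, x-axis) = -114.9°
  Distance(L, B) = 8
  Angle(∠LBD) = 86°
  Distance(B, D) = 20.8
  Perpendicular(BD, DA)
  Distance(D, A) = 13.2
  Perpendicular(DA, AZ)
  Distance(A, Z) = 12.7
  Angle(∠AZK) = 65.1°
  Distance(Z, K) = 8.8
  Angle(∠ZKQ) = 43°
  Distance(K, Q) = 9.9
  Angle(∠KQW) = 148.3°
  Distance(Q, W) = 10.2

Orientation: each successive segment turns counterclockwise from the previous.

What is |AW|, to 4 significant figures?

14.07

L is at the origin; LB runs at -114.9° with length 8.0, so B = (-3.368, -7.256). ∠LBD = 86.0° gives BD at -20.90° from the x-axis; with |BD| = 20.8, D = (16.06, -14.68). BD ⟂ DA, so DA runs at 69.10°; with |DA| = 13.2, A = (20.77, -2.345). DA ⟂ AZ, so AZ runs at 159.1°; with |AZ| = 12.7, Z = (8.908, 2.186). ∠AZK = 65.1° gives ZK at -86.00° from the x-axis; with |ZK| = 8.8, K = (9.522, -6.593). ∠ZKQ = 43.0° gives KQ at 51.00° from the x-axis; with |KQ| = 9.9, Q = (15.75, 1.101). ∠KQW = 148.3° gives QW at 82.70° from the x-axis; with |QW| = 10.2, W = (17.05, 11.22). Then |AW| = |W − A| = 14.07.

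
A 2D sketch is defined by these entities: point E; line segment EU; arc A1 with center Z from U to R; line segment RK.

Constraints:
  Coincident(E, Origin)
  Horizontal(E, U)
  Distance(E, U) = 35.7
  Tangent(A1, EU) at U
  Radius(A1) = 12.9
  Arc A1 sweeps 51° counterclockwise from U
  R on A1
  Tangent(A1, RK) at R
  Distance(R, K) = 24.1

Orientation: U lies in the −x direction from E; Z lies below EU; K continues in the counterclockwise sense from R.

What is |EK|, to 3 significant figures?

65.3

On A1, U sits at bearing 90° from Z; a 51° counterclockwise sweep puts R at bearing 141°, so R = Z + 12.9·(cos 141°, sin 141°) = (-45.7, -4.78). Since A1 is tangent to RK there, ZR ⟂ RK, so RK runs along (−sin 141°, cos 141°); with |RK| = 24.1, K = (-60.9, -23.5). Then |EK| = |K − E| = 65.3.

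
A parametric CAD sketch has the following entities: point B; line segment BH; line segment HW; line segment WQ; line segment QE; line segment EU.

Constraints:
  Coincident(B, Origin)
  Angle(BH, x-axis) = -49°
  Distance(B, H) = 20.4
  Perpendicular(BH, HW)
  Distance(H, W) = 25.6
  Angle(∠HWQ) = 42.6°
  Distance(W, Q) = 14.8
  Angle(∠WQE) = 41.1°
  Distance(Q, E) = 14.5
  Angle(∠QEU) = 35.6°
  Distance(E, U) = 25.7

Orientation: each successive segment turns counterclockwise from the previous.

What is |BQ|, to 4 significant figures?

18.00

B is at the origin; BH runs at -49.0° with length 20.4, so H = (13.38, -15.40). BH ⟂ HW, so HW runs at 41.00°; with |HW| = 25.6, W = (32.70, 1.399). ∠HWQ = 42.6° gives WQ at 178.4° from the x-axis; with |WQ| = 14.8, Q = (17.91, 1.812). Then |BQ| = |Q − B| = 18.00.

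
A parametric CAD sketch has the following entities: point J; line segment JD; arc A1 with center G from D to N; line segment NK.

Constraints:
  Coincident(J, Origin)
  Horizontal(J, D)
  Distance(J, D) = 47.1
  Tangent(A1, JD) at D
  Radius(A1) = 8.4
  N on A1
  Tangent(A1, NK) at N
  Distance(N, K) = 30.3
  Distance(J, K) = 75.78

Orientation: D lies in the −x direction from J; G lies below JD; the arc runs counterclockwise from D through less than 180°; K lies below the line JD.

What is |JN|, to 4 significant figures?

54.59

Checks: |GN| = 8.400 ✓; ∠(GN, NK) = 90.00° ✓; |NK| = 30.30 ✓; |JK| = 75.78 ✓.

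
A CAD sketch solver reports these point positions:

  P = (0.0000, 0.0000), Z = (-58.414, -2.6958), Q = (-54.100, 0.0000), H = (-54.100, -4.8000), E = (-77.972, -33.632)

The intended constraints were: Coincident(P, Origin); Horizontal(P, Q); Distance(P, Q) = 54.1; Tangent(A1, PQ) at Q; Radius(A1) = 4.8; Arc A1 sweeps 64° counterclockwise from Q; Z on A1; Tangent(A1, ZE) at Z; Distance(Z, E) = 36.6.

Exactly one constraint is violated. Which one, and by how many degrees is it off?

Tangent(A1, ZE) at Z — off by 6.30°.

P = (0.00, 0.00) ✓; P.y = 0.00, Q.y = 0.00 ✓; |PQ| = 54.10 ✓; ∠(HQ, QP) = 90.00° ✓; |HQ| = 4.800 ✓; bearing(H→Z) − bearing(H→Q) = 64.00° ✓; |HZ| = 4.800 ✓; ∠(HZ, ZE) = 96.30° ✗; |ZE| = 36.60 ✓.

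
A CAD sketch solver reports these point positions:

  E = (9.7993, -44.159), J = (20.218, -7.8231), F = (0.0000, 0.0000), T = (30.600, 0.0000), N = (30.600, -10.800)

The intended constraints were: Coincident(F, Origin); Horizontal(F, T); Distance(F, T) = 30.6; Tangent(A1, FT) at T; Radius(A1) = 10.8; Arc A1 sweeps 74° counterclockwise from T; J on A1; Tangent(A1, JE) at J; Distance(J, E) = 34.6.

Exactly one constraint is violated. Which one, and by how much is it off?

Distance(J, E) = 34.6 — off by 3.20.

F = (0.00, 0.00) ✓; F.y = 0.00, T.y = 0.00 ✓; |FT| = 30.60 ✓; ∠(NT, TF) = 90.00° ✓; |NT| = 10.80 ✓; bearing(N→J) − bearing(N→T) = 74.00° ✓; |NJ| = 10.80 ✓; ∠(NJ, JE) = 90.00° ✓; |JE| = 37.80 ✗.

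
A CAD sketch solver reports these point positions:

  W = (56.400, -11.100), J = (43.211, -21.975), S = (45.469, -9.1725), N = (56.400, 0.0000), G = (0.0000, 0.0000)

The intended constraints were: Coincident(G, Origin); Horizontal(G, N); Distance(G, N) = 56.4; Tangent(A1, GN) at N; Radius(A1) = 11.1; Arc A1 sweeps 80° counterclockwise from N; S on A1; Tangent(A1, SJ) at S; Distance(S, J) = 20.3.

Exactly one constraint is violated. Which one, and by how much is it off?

Distance(S, J) = 20.3 — off by 7.30.

G = (0.00, 0.00) ✓; G.y = 0.00, N.y = 0.00 ✓; |GN| = 56.40 ✓; ∠(WN, NG) = 90.00° ✓; |WN| = 11.10 ✓; bearing(W→S) − bearing(W→N) = 80.00° ✓; |WS| = 11.10 ✓; ∠(WS, SJ) = 90.00° ✓; |SJ| = 13.00 ✗.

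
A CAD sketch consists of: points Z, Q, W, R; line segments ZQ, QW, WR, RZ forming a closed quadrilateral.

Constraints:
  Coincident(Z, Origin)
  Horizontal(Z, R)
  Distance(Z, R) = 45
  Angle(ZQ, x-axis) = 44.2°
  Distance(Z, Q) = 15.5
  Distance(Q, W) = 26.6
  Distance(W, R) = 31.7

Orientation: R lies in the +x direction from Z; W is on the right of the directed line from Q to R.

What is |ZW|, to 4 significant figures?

22.84

Checks: |QW| = 26.60 ✓; |WR| = 31.70 ✓.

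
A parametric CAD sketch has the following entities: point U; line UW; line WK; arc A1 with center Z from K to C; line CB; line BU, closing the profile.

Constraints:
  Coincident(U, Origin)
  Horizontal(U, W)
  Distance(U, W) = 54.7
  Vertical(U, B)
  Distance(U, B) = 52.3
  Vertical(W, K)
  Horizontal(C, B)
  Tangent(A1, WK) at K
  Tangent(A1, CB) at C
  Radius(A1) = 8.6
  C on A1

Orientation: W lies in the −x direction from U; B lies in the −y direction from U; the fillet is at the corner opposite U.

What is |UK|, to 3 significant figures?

70.0

U is at the origin; UW is horizontal with |UW| = 54.7 and W on the −x side, so W = (-54.7, 0.00). U and B share the same x with |UB| = 52.3 and B on the −y side, so B = (0.00, -52.3). The virtual corner opposite U is at (-54.7, -52.3). Tangency of A1 to WK means the radius ZK is perpendicular to WK and tangency of A1 to CB means the radius ZC is perpendicular to CB, with radius 8.6, so the center Z sits 8.6 in from both sides at Z = (-46.1, -43.7). That places the tangent points at K = (-54.7, -43.7) on WK and C = (-46.1, -52.3) on CB. Then |UK| = |K − U| = 70.0.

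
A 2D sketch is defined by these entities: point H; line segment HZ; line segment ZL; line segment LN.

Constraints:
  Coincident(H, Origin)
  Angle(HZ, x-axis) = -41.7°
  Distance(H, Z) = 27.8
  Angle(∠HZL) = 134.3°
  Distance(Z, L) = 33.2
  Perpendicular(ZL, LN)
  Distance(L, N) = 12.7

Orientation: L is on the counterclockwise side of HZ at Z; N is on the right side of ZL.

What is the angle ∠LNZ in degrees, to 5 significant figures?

69.067°

∠HZL = 134.3°, so ZL runs at -41.7° + (180° − 134.3°) = 4.0000° from the x-axis; with |ZL| = 33.2, L = Z + 33.2·(cos 4.0000°, sin 4.0000°) = (53.876, -16.177). ZL is perpendicular to LN; with |LN| = 12.7 on the right of ZL, N = L + 12.7·(0.069756, -0.99756) = (54.762, -28.847). Then cos ∠LNZ = NL·NZ / (|NL||NZ|), giving 69.067°.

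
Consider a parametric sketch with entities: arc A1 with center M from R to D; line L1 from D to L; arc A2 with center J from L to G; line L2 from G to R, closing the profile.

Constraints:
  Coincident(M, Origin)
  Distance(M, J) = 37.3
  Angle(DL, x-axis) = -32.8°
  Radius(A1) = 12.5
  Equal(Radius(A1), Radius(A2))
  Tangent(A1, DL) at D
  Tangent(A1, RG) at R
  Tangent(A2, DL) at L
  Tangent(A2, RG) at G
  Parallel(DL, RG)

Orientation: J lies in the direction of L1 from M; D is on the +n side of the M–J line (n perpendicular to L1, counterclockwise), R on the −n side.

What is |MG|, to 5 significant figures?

39.339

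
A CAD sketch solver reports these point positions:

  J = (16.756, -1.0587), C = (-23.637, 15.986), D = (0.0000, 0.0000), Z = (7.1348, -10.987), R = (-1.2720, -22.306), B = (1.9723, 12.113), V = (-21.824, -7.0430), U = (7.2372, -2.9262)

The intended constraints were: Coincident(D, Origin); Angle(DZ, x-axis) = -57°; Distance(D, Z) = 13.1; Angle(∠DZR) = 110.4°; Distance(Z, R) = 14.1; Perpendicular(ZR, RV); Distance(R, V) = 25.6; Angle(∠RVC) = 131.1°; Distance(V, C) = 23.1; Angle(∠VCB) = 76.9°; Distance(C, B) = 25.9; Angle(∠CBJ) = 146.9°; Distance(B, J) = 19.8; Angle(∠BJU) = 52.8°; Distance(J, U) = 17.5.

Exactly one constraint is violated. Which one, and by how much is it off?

Distance(J, U) = 17.5 — off by 7.80.

D = (0.00, 0.00) ✓; DZ at -57.00° ✓; |DZ| = 13.10 ✓; ∠DZR = 110.4° ✓; |ZR| = 14.10 ✓; ∠(ZR, RV) = 90.00° ✓; |RV| = 25.60 ✓; ∠RVC = 131.1° ✓; |VC| = 23.10 ✓; ∠VCB = 76.90° ✓; |CB| = 25.90 ✓; ∠CBJ = 146.9° ✓; |BJ| = 19.80 ✓; ∠BJU = 52.80° ✓; |JU| = 9.700 ✗.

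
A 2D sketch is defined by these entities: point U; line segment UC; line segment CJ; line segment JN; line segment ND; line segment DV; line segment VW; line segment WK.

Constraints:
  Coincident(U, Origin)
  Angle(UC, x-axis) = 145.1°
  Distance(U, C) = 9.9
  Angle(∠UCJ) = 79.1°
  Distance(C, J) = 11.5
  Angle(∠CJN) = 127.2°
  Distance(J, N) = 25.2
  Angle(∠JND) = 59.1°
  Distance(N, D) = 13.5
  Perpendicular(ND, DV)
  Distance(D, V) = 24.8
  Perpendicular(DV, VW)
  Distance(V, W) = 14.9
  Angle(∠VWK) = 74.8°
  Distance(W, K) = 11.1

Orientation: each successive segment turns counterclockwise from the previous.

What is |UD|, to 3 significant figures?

16.5

∠CJN = 127.2° gives JN at -61.2° from the x-axis; with |JN| = 25.2, N = (-0.657, -26.9). ∠JND = 59.1° gives ND at 59.7° from the x-axis; with |ND| = 13.5, D = (6.15, -15.3). Then |UD| = |D − U| = 16.5.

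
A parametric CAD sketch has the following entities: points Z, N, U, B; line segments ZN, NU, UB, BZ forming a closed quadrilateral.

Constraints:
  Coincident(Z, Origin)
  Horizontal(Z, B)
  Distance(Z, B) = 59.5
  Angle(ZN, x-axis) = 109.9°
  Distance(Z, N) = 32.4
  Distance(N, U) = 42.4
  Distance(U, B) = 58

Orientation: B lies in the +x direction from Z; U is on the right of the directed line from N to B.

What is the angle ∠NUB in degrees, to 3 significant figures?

98.7°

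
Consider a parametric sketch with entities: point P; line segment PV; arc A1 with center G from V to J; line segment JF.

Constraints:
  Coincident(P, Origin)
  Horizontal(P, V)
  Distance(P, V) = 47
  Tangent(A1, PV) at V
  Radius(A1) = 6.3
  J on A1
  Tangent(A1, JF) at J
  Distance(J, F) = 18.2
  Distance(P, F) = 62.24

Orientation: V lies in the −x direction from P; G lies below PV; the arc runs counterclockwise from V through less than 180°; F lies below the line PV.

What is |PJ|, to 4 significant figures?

53.23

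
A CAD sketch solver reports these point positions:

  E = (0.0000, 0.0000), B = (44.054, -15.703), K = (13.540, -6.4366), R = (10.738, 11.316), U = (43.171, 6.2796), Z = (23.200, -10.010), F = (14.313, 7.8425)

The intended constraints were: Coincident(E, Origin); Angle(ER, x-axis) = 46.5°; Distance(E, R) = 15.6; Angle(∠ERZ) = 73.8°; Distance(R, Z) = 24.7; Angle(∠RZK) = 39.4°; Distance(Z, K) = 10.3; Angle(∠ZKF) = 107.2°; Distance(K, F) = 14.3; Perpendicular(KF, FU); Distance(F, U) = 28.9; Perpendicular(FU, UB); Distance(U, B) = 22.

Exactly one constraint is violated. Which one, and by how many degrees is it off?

Perpendicular(FU, UB) — off by 5.40°.

E = (0.00, 0.00) ✓; ER at 46.50° ✓; |ER| = 15.60 ✓; ∠ERZ = 73.80° ✓; |RZ| = 24.70 ✓; ∠RZK = 39.40° ✓; |ZK| = 10.30 ✓; ∠ZKF = 107.2° ✓; |KF| = 14.30 ✓; ∠(KF, FU) = 90.00° ✓; |FU| = 28.90 ✓; ∠(FU, UB) = 84.60° ✗; |UB| = 22.00 ✓.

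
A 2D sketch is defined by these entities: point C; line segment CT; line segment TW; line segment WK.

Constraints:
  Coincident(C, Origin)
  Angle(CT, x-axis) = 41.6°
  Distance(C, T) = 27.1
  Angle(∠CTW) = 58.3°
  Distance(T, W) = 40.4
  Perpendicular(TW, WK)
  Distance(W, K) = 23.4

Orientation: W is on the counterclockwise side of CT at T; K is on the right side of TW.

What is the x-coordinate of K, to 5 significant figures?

-11.706

∠CTW = 58.3°, so TW runs at 41.6° + (180° − 58.3°) = 163.30° from the x-axis; with |TW| = 40.4, W = T + 40.4·(cos 163.30°, sin 163.30°) = (-18.431, 29.602). TW is perpendicular to WK; with |WK| = 23.4 on the right of TW, K = W + 23.4·(0.28736, 0.95782) = (-11.706, 52.015). So K.x = -11.706.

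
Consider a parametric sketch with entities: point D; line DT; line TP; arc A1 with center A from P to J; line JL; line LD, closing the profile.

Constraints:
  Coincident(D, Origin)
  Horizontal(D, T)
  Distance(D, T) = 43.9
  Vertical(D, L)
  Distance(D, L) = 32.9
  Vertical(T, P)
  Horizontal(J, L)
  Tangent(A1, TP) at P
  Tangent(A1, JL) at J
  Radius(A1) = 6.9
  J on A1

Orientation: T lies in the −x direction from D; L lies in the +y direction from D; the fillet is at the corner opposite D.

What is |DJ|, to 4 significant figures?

49.51

The virtual corner opposite D is at (-43.90, 32.90). Tangency of A1 to TP means the radius AP is perpendicular to TP and since A1 is tangent to JL there, AJ ⟂ JL, with radius 6.9, so the center A sits 6.9 in from both sides at A = (-37.00, 26.00). That places the tangent points at P = (-43.90, 26.00) on TP and J = (-37.00, 32.90) on JL. Then |DJ| = |J − D| = 49.51.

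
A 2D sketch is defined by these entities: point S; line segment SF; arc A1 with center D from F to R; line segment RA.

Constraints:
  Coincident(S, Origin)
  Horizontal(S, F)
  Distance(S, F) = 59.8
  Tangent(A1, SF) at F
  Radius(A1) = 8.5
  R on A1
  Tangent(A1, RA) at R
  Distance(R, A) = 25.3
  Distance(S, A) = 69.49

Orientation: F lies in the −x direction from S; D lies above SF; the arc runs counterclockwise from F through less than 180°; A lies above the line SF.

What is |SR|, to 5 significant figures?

52.962

Checks: ∠(DF, FS) = 90.00° ✓; |DF| = 8.500 ✓; |DR| = 8.500 ✓; ∠(DR, RA) = 90.00° ✓; |RA| = 25.30 ✓; |SA| = 69.49 ✓.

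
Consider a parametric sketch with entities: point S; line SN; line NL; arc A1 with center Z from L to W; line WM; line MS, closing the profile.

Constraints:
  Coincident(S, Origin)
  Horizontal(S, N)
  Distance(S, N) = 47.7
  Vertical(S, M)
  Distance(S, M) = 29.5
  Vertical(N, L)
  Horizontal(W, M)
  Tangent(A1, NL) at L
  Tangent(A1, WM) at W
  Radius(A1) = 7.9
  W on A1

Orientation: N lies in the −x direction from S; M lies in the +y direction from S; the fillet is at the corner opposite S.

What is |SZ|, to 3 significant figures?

45.3

S and M share the same x with |SM| = 29.5 and M on the +y side, so M = (0.00, 29.5). The virtual corner opposite S is at (-47.7, 29.5). Since A1 is tangent to NL there, ZL ⟂ NL and A1 meets WM tangentially, so ZW is at right angles to WM, with radius 7.9, so the center Z sits 7.9 in from both sides at Z = (-39.8, 21.6). Then |SZ| = |Z − S| = 45.3.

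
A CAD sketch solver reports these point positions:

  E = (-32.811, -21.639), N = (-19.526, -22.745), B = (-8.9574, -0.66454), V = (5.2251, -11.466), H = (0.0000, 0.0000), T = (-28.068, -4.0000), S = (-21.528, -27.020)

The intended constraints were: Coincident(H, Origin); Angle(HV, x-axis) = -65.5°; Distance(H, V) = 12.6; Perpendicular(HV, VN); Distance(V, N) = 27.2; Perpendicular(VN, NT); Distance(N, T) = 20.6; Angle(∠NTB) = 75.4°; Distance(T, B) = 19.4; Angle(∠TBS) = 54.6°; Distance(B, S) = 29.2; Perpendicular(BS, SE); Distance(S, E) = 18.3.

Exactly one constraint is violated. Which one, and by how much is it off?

Distance(S, E) = 18.3 — off by 5.80.

H = (0.00, 0.00) ✓; HV at -65.50° ✓; |HV| = 12.60 ✓; ∠(HV, VN) = 90.00° ✓; |VN| = 27.20 ✓; ∠(VN, NT) = 90.00° ✓; |NT| = 20.60 ✓; ∠NTB = 75.40° ✓; |TB| = 19.40 ✓; ∠TBS = 54.60° ✓; |BS| = 29.20 ✓; ∠(BS, SE) = 90.00° ✓; |SE| = 12.50 ✗.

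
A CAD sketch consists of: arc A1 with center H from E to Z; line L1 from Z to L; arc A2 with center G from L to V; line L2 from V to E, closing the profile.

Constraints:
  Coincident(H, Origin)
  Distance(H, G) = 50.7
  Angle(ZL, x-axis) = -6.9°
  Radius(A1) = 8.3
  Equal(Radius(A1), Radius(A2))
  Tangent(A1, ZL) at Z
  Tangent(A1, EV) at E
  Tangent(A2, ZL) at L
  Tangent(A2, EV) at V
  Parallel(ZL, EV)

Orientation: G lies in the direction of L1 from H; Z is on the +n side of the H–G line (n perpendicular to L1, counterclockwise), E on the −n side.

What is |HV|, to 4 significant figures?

51.37

The slot axis is L1's direction at -6.9°, so u = (cos -6.9°, sin -6.9°) = (0.9928, -0.1201) and n = (−sin -6.9°, cos -6.9°) = (0.1201, 0.9928). H is at the origin and G lies 50.7 along u from H, so G = 50.7·u = (50.33, -6.091). Tangency of A1 to both parallel lines with radius 8.3 puts Z and E at H ± 8.3·n: Z = (0.9971, 8.240), E = (-0.9971, -8.240). Equal radii place L and V the same way about G: L = G + 8.3·n = (51.33, 2.149), V = G − 8.3·n = (49.34, -14.33). Then |HV| = |V − H| = 51.37.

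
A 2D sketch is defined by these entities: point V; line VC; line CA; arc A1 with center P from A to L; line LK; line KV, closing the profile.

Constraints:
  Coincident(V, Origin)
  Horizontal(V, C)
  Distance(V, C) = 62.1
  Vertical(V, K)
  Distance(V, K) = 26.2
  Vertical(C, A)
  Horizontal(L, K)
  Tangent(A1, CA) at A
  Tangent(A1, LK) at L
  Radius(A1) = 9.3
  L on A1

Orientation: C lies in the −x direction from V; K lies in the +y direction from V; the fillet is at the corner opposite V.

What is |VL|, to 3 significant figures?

58.9

V is at the origin; V and C share the same y with |VC| = 62.1 and C on the −x side, so C = (-62.1, 0.00). VK is vertical with |VK| = 26.2 and K on the +y side, so K = (0.00, 26.2). The virtual corner opposite V is at (-62.1, 26.2). A1 meets CA tangentially, so PA is at right angles to CA and the tangent condition forces PL to be normal to LK, with radius 9.3, so the center P sits 9.3 in from both sides at P = (-52.8, 16.9). That places the tangent points at A = (-62.1, 16.9) on CA and L = (-52.8, 26.2) on LK. Then |VL| = |L − V| = 58.9.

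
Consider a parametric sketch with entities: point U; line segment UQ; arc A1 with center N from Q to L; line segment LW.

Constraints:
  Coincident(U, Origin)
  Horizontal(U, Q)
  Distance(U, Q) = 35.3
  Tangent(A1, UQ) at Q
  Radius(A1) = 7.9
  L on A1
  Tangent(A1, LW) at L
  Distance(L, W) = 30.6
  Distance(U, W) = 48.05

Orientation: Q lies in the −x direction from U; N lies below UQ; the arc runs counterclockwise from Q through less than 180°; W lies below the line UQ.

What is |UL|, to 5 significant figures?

43.868

Checks: |NL| = 7.900 ✓; ∠(NL, LW) = 90.00° ✓; |LW| = 30.60 ✓; |UW| = 48.05 ✓.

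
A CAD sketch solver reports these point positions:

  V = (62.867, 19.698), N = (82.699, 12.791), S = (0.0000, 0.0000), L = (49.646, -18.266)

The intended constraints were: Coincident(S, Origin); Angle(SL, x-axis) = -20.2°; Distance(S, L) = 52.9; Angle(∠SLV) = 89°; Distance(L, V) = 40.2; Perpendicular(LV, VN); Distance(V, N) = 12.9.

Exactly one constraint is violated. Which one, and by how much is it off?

Distance(V, N) = 12.9 — off by 8.10.

S = (0.00, 0.00) ✓; SL at -20.20° ✓; |SL| = 52.90 ✓; ∠SLV = 89.00° ✓; |LV| = 40.20 ✓; ∠(LV, VN) = 90.00° ✓; |VN| = 21.00 ✗.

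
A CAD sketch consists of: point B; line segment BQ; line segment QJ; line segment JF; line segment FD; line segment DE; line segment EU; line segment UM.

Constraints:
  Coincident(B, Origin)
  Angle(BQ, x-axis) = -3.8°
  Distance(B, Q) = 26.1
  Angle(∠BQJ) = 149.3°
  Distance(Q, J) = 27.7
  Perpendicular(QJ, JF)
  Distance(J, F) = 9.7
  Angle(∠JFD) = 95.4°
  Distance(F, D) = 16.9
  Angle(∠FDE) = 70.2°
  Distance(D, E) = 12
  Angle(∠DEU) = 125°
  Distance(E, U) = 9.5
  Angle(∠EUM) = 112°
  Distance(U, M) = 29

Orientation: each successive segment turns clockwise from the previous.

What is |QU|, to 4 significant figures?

23.05

∠FDE = 70.2° gives DE at 41.10° from the x-axis; with |DE| = 12.0, E = (37.65, -9.306). ∠DEU = 125.0° gives EU at -13.90° from the x-axis; with |EU| = 9.5, U = (46.87, -11.59). Then |QU| = |U − Q| = 23.05.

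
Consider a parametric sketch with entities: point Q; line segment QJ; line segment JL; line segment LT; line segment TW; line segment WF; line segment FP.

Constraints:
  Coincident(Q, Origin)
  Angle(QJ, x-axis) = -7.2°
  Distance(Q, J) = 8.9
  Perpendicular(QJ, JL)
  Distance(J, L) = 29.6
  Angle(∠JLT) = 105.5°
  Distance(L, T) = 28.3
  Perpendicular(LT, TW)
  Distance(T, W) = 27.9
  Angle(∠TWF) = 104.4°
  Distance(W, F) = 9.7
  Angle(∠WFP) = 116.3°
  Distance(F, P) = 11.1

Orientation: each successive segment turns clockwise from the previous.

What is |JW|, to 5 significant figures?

36.216

Q is at the origin; QJ runs at -7.2° with length 8.9, so J = (8.8298, -1.1155). QJ ⟂ JL, so JL runs at -97.200°; with |JL| = 29.6, L = (5.1200, -30.482). ∠JLT = 105.5° gives LT at -171.70° from the x-axis; with |LT| = 28.3, T = (-22.884, -34.567). The perpendicularity gives TW at right angles to LT, so TW runs at 98.300°; with |TW| = 27.9, W = (-26.911, -6.9596). Then |JW| = |W − J| = 36.216.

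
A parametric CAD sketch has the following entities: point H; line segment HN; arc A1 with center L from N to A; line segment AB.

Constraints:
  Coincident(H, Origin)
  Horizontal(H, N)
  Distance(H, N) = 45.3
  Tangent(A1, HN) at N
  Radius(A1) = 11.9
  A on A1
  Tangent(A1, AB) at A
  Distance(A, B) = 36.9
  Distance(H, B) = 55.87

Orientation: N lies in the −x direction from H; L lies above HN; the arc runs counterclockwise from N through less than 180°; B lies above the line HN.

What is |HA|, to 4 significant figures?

35.12

H is at the origin; HN is horizontal with |HN| = 45.3 and N on the −x side, so N = (-45.30, 0.000). Tangency of A1 to HN means the radius LN is perpendicular to HN, so L = N + (0, 11.9) = (-45.30, 11.90). Since LA ⟂ AB (tangency), |LB| = √(11.9² + 36.9²) = 38.77 regardless of where A sits on A1. So B lies on both circle(H, 55.87) and circle(L, 38.77); the above-HN intersection is B = (-29.63, 47.36). A is the foot of the tangent from B: A = (-33.46, 10.66).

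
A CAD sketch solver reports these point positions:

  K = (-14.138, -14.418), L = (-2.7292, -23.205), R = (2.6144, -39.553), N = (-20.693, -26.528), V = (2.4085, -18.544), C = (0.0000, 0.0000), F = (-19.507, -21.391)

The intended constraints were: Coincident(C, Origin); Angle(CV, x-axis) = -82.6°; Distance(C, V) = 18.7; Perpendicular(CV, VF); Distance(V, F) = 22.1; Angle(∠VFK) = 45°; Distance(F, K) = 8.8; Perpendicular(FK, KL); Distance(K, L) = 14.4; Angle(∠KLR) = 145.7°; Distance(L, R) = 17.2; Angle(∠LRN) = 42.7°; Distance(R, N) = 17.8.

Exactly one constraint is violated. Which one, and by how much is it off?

Distance(R, N) = 17.8 — off by 8.90.

C = (0.00, 0.00) ✓; CV at -82.60° ✓; |CV| = 18.70 ✓; ∠(CV, VF) = 90.00° ✓; |VF| = 22.10 ✓; ∠VFK = 45.00° ✓; |FK| = 8.801 ✓; ∠(FK, KL) = 90.01° ✓; |KL| = 14.40 ✓; ∠KLR = 145.7° ✓; |LR| = 17.20 ✓; ∠LRN = 42.70° ✓; |RN| = 26.70 ✗.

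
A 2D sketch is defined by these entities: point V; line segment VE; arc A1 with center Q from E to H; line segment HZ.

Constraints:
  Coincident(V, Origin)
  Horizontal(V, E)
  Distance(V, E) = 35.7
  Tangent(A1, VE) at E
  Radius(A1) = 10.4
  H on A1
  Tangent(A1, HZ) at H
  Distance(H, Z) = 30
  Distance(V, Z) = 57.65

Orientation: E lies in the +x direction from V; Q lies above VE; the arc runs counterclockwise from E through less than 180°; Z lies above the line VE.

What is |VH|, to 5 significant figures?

47.563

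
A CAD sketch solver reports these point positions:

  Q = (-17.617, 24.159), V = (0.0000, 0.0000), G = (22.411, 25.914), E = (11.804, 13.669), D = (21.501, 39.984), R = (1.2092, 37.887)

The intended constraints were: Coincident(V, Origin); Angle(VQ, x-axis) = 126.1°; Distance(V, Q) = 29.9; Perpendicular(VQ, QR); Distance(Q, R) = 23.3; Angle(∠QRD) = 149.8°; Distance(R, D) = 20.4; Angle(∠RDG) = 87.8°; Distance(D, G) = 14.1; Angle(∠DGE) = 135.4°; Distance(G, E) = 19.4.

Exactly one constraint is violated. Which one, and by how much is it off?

Distance(G, E) = 19.4 — off by 3.20.

V = (0.00, 0.00) ✓; VQ at 126.1° ✓; |VQ| = 29.90 ✓; ∠(VQ, QR) = 90.00° ✓; |QR| = 23.30 ✓; ∠QRD = 149.8° ✓; |RD| = 20.40 ✓; ∠RDG = 87.80° ✓; |DG| = 14.10 ✓; ∠DGE = 135.4° ✓; |GE| = 16.20 ✗.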